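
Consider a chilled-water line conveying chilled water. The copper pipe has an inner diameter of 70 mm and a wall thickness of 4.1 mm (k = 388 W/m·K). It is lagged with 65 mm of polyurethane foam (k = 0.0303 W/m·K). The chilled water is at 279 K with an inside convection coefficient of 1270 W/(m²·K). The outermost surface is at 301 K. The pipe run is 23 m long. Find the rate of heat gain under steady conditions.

Per-layer cylindrical resistances, series-summed:
R_inner film = 1/(h_i·2πr₁L) = 1/(1270×2π×0.035×23) = 1.557×10^-4 K/W
R_copper pipe wall = ln(39.1/35)/(2π×388×23) = 1.976×10^-6 K/W
R_polyurethane foam = ln(104.1/39.1)/(2π×0.0303×23) = 0.2236 K/W
R_total = 0.2238 K/W
Q = ΔT/R_total = 22/0.2238

Q ≈ 98.3 W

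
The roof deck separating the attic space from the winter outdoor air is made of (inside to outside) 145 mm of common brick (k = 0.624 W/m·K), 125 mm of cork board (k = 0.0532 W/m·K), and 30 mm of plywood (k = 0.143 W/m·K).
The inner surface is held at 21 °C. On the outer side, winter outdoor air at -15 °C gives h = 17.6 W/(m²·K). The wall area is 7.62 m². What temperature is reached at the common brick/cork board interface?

Treating each layer as a thermal resistance in series:
R_common brick = L/(kA) = 0.145/(0.624×7.62) = 0.03049 K/W
R_cork board = L/(kA) = 0.125/(0.0532×7.62) = 0.3083 K/W
R_plywood = L/(kA) = 0.03/(0.143×7.62) = 0.02753 K/W
R_outer film = 1/(h_o·A) = 1/(17.6×7.62) = 0.007456 K/W
R_total = 0.3738 K/W;  Q = ΔT/R_total = 36/0.3738 = 96.3 W
T_interface = T_inner − Q·ΣR(inner→interface) = 21 − 96.3×0.03049

T ≈ 18.1 °C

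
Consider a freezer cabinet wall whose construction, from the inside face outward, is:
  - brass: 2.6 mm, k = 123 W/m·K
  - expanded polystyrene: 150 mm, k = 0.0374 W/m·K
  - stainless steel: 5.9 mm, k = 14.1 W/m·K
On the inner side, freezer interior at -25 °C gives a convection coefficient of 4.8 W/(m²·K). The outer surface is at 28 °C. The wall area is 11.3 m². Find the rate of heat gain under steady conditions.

Series thermal resistances:
R_inner film = 1/(h_i·A) = 1/(4.8×11.3) = 0.01844 K/W
R_brass = L/(kA) = 0.0026/(123×11.3) = 1.871×10^-6 K/W
R_expanded polystyrene = L/(kA) = 0.15/(0.0374×11.3) = 0.3549 K/W
R_stainless steel = L/(kA) = 0.0059/(14.1×11.3) = 3.703×10^-5 K/W
R_total = 0.3734 K/W
Q = ΔT / R_total = 53 / 0.3734

Q ≈ 142 W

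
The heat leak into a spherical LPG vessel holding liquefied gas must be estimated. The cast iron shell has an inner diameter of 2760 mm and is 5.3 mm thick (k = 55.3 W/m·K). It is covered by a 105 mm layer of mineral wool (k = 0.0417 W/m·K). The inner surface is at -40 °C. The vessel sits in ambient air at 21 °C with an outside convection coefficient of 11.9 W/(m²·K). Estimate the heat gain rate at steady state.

Q ≈ 610 W

Spherical conduction: R = (1/r_in − 1/r_out)/(4πk) per layer; series-sum.
R_cast iron shell = (1/1.38 − 1/1.3853)/(4π×55.3) = 3.989×10^-6 K/W
R_mineral wool = (1/1.3853 − 1/1.4903)/(4π×0.0417) = 0.09706 K/W
R_outer film = 1/(h·4πr_o²) = 1/(11.9×4π×1.4903²) = 0.003011 K/W
R_total = 0.1001 K/W
Q = ΔT/R_total = 61/0.1001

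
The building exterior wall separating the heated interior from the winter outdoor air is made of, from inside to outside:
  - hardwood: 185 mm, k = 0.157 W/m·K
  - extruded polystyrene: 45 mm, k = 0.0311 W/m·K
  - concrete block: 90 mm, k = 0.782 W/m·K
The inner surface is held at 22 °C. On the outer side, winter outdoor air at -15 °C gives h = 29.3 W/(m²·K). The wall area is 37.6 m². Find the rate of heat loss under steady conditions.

Q ≈ 501 W

Series thermal resistances:
R_hardwood = L/(kA) = 0.185/(0.157×37.6) = 0.03134 K/W
R_extruded polystyrene = L/(kA) = 0.045/(0.0311×37.6) = 0.03848 K/W
R_concrete block = L/(kA) = 0.09/(0.782×37.6) = 0.003061 K/W
R_outer film = 1/(h_o·A) = 1/(29.3×37.6) = 9.077×10^-4 K/W
R_total = 0.07379 K/W
Q = ΔT / R_total = 37 / 0.07379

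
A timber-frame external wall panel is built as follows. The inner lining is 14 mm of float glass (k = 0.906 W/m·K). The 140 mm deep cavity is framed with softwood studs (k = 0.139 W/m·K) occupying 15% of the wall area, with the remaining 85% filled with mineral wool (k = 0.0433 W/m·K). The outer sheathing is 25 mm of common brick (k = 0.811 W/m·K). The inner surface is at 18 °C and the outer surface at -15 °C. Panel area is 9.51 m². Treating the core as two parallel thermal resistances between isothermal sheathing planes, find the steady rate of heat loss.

Q ≈ 127 W

Sheathing layers in series; stud and cavity paths in parallel between them.
R_inner = 0.014/(0.906×9.51) = 0.001625 K/W
R_stud  = 0.14/(0.139×0.15×9.51) = 0.7061 K/W
R_cav   = 0.14/(0.0433×0.85×9.51) = 0.4 K/W
1/R_core = 1/R_stud + 1/R_cav → R_core = 0.2553 K/W
R_outer = 0.025/(0.811×9.51) = 0.003241 K/W
R_total = 0.2602 K/W
Q = ΔT/R_total = 33/0.2602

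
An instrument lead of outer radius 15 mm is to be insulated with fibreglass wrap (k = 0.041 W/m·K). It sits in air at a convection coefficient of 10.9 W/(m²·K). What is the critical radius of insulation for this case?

r_cr ≈ 3.76 mm

For a cylinder r_cr = k/h = 0.041/10.9
r_cr = 3.76 mm; since the bare radius (15 mm) is above r_cr, any added insulation will reduce heat loss.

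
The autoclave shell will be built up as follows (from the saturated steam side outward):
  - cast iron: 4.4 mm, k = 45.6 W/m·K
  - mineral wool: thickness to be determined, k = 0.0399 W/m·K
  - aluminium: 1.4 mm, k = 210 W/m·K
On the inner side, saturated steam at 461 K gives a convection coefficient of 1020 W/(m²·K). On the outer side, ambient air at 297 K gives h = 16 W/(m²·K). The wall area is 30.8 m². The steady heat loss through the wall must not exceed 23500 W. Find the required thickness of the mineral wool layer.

Series thermal resistances:
R_inner film = 1/(h_i·A) = 1/(1020×30.8) = 3.183×10^-5 K/W
R_cast iron = L/(kA) = 0.0044/(45.6×30.8) = 3.133×10^-6 K/W
R_aluminium = L/(kA) = 0.0014/(210×30.8) = 2.165×10^-7 K/W
R_outer film = 1/(h_o·A) = 1/(16×30.8) = 0.002029 K/W
Sum of the known resistances R_other = 0.002064 K/W
Required total resistance R_tot = ΔT/Q_allow = 164/23500 = 0.006979 K/W
R_mineral wool = R_tot − R_other = 0.004914 K/W
L = R·k·A = 0.004914×0.0399×30.8

L ≈ 6.04 mm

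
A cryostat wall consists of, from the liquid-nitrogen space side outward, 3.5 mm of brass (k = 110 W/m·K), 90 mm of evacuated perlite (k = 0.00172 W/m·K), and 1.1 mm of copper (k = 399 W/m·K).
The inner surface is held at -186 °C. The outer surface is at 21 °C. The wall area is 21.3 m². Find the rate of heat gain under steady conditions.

Series thermal resistances:
R_brass = L/(kA) = 0.0035/(110×21.3) = 1.494×10^-6 K/W
R_evacuated perlite = L/(kA) = 0.09/(0.00172×21.3) = 2.457 K/W
R_copper = L/(kA) = 0.0011/(399×21.3) = 1.294×10^-7 K/W
R_total = 2.457 K/W
Q = ΔT / R_total = 207 / 2.457

Q ≈ 84.3 W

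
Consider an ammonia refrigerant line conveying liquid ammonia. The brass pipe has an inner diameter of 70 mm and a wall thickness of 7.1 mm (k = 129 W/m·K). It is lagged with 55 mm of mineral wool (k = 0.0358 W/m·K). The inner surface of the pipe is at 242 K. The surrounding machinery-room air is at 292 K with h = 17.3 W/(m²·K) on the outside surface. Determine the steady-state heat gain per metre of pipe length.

Radial resistances (cylindrical: R_cond = ln(r_o/r_i)/(2πkL), R_conv = 1/(h·2πrL)):
R_brass pipe wall = ln(42.1/35)/(2π×129×1) = 2.279×10^-4 K/W
R_mineral wool = ln(97.1/42.1)/(2π×0.0358×1) = 3.715 K/W
R_outer film = 1/(h_o·2πr_oL) = 1/(17.3×2π×0.0971×1) = 0.09474 K/W
R_total = 3.81 K/W
Q = ΔT/R_total = 50/3.81

q′ ≈ 13.1 W/m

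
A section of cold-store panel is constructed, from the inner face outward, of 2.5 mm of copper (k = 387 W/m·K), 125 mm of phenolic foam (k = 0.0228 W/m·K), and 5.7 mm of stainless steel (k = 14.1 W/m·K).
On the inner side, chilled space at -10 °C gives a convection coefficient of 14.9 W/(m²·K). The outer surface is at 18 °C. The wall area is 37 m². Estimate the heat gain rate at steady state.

Q ≈ 187 W

Using the resistance-network approach (series):
R_inner film = 1/(h_i·A) = 1/(14.9×37) = 0.001814 K/W
R_copper = L/(kA) = 0.0025/(387×37) = 1.746×10^-7 K/W
R_phenolic foam = L/(kA) = 0.125/(0.0228×37) = 0.1482 K/W
R_stainless steel = L/(kA) = 0.0057/(14.1×37) = 1.093×10^-5 K/W
R_total = 0.15 K/W
Q = ΔT / R_total = 28 / 0.15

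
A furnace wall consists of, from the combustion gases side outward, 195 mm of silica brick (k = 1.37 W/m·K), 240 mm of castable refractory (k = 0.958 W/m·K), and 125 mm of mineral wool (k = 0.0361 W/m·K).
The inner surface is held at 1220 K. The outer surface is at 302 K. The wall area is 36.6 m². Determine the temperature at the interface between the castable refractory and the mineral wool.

T ≈ 1130 K

Thermal resistances in series:
R_silica brick = L/(kA) = 0.195/(1.37×36.6) = 0.003889 K/W
R_castable refractory = L/(kA) = 0.24/(0.958×36.6) = 0.006845 K/W
R_mineral wool = L/(kA) = 0.125/(0.0361×36.6) = 0.09461 K/W
R_total = 0.1053 K/W;  Q = ΔT/R_total = 918/0.1053 = 8715 W
T_interface = T_inner − Q·ΣR(inner→interface) = 1220 − 8710×0.01073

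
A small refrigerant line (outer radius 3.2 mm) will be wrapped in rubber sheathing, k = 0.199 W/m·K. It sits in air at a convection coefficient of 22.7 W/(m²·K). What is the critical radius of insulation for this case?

For a cylinder r_cr = k/h = 0.199/22.7
r_cr = 8.77 mm; since the bare radius (3.2 mm) is below r_cr, adding a thin layer of insulation will *increase* heat loss.

r_cr ≈ 8.77 mm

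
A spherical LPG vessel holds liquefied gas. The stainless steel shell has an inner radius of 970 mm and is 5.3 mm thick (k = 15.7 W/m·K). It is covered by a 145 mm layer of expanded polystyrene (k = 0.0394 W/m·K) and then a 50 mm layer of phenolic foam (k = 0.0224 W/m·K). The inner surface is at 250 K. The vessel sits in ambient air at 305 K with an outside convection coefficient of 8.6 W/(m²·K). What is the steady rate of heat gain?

Q ≈ 134 W

Spherical conduction: R = (1/r_in − 1/r_out)/(4πk) per layer; series-sum.
R_stainless steel shell = (1/0.97 − 1/0.9753)/(4π×15.7) = 2.84×10^-5 K/W
R_expanded polystyrene = (1/0.9753 − 1/1.1203)/(4π×0.0394) = 0.268 K/W
R_phenolic foam = (1/1.1203 − 1/1.1703)/(4π×0.0224) = 0.1355 K/W
R_outer film = 1/(h·4πr_o²) = 1/(8.6×4π×1.1703²) = 0.006756 K/W
R_total = 0.4103 K/W
Q = ΔT/R_total = 55/0.4103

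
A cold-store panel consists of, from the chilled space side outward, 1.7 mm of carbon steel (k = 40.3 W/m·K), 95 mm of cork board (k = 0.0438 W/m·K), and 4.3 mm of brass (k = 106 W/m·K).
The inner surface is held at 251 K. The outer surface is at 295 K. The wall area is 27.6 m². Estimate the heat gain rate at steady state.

Q ≈ 560 W

Model the wall as resistances in series:
R_carbon steel = L/(kA) = 0.0017/(40.3×27.6) = 1.528×10^-6 K/W
R_cork board = L/(kA) = 0.095/(0.0438×27.6) = 0.07859 K/W
R_brass = L/(kA) = 0.0043/(106×27.6) = 1.47×10^-6 K/W
R_total = 0.07859 K/W
Q = ΔT / R_total = 44 / 0.07859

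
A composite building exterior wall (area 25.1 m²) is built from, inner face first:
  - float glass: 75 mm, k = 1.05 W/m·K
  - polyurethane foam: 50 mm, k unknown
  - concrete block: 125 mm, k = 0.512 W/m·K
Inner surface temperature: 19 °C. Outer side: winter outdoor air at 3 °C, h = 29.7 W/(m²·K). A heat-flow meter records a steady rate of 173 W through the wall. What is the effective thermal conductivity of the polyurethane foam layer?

k ≈ 0.0254 W/(m·K)

Treating each layer as a thermal resistance in series:
R_float glass = L/(kA) = 0.075/(1.05×25.1) = 0.002846 K/W
R_concrete block = L/(kA) = 0.125/(0.512×25.1) = 0.009727 K/W
R_outer film = 1/(h_o·A) = 1/(29.7×25.1) = 0.001341 K/W
Sum of known resistances R_other = 0.01391 K/W
Total R = ΔT/Q = 16/173 = 0.09249 K/W
R_polyurethane foam = R_total − R_other = 0.07857 K/W
k = L/(R·A) = 0.05/(0.07857×25.1)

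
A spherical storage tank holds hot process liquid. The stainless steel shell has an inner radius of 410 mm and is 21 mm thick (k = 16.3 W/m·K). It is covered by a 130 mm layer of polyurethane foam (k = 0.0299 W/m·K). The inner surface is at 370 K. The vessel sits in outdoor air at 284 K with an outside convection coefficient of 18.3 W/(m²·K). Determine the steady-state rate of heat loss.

Each spherical layer contributes R = (1/r_i − 1/r_o)/(4πk):
R_stainless steel shell = (1/0.41 − 1/0.431)/(4π×16.3) = 5.802×10^-4 K/W
R_polyurethane foam = (1/0.431 − 1/0.561)/(4π×0.0299) = 1.431 K/W
R_outer film = 1/(h·4πr_o²) = 1/(18.3×4π×0.561²) = 0.01382 K/W
R_total = 1.445 K/W
Q = ΔT/R_total = 86/1.445

Q ≈ 59.5 W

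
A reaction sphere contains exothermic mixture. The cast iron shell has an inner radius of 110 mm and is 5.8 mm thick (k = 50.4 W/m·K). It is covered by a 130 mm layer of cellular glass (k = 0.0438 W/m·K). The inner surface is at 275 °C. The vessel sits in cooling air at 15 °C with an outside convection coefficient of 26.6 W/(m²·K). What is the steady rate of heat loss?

Q ≈ 31.1 W

Spherical conduction: R = (1/r_in − 1/r_out)/(4πk) per layer; series-sum.
R_cast iron shell = (1/0.11 − 1/0.1158)/(4π×50.4) = 7.189×10^-4 K/W
R_cellular glass = (1/0.1158 − 1/0.2458)/(4π×0.0438) = 8.298 K/W
R_outer film = 1/(h·4πr_o²) = 1/(26.6×4π×0.2458²) = 0.04952 K/W
R_total = 8.348 K/W
Q = ΔT/R_total = 260/8.348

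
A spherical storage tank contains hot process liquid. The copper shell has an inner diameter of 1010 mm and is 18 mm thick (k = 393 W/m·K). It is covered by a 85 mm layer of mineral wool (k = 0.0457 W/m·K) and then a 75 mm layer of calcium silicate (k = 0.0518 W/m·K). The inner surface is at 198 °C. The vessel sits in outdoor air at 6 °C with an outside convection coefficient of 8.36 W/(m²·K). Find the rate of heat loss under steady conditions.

Each spherical layer contributes R = (1/r_i − 1/r_o)/(4πk):
R_copper shell = (1/0.505 − 1/0.523)/(4π×393) = 1.38×10^-5 K/W
R_mineral wool = (1/0.523 − 1/0.608)/(4π×0.0457) = 0.4655 K/W
R_calcium silicate = (1/0.608 − 1/0.683)/(4π×0.0518) = 0.2775 K/W
R_outer film = 1/(h·4πr_o²) = 1/(8.36×4π×0.683²) = 0.02041 K/W
R_total = 0.7633 K/W
Q = ΔT/R_total = 192/0.7633

Q ≈ 252 W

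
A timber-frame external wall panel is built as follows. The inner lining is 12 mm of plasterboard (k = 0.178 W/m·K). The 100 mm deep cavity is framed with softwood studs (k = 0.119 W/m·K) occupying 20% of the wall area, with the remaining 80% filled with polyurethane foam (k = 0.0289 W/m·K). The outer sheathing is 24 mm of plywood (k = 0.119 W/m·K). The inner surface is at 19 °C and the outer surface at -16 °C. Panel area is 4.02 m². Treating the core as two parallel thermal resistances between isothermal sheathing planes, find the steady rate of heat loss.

Q ≈ 58.6 W

Sheathing layers in series; stud and cavity paths in parallel between them.
R_inner = 0.012/(0.178×4.02) = 0.01677 K/W
R_stud  = 0.1/(0.119×0.2×4.02) = 1.045 K/W
R_cav   = 0.1/(0.0289×0.8×4.02) = 1.076 K/W
1/R_core = 1/R_stud + 1/R_cav → R_core = 0.5302 K/W
R_outer = 0.024/(0.119×4.02) = 0.05017 K/W
R_total = 0.5971 K/W
Q = ΔT/R_total = 35/0.5971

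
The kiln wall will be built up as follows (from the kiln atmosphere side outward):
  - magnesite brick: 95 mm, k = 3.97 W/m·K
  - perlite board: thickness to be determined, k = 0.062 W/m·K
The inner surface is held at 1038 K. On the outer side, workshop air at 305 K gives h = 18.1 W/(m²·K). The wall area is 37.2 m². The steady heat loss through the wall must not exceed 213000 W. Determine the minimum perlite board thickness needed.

L ≈ 3.03 mm

Series thermal resistances:
R_magnesite brick = L/(kA) = 0.095/(3.97×37.2) = 6.433×10^-4 K/W
R_outer film = 1/(h_o·A) = 1/(18.1×37.2) = 0.001485 K/W
Sum of the known resistances R_other = 0.002128 K/W
Required total resistance R_tot = ΔT/Q_allow = 733/213000 = 0.003441 K/W
R_perlite board = R_tot − R_other = 0.001313 K/W
L = R·k·A = 0.001313×0.062×37.2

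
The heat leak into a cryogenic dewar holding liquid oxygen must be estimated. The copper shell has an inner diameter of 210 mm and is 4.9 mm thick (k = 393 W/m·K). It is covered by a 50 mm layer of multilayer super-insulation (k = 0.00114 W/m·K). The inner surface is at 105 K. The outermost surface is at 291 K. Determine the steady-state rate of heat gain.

Q ≈ 0.936 W

Spherical conduction: R = (1/r_in − 1/r_out)/(4πk) per layer; series-sum.
R_copper shell = (1/0.105 − 1/0.1099)/(4π×393) = 8.598×10^-5 K/W
R_multilayer super-insulation = (1/0.1099 − 1/0.1599)/(4π×0.00114) = 198.6 K/W
R_total = 198.6 K/W
Q = ΔT/R_total = 186/198.6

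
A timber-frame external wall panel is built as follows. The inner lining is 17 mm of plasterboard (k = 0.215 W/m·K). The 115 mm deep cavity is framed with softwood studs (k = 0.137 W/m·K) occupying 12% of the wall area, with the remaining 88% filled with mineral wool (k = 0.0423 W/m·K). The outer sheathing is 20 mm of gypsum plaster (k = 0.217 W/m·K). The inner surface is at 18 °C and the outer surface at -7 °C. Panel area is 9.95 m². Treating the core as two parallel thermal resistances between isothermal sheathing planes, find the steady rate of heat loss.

Q ≈ 107 W

Sheathing layers in series; stud and cavity paths in parallel between them.
R_inner = 0.017/(0.215×9.95) = 0.007947 K/W
R_stud  = 0.115/(0.137×0.12×9.95) = 0.703 K/W
R_cav   = 0.115/(0.0423×0.88×9.95) = 0.3105 K/W
1/R_core = 1/R_stud + 1/R_cav → R_core = 0.2154 K/W
R_outer = 0.02/(0.217×9.95) = 0.009263 K/W
R_total = 0.2326 K/W
Q = ΔT/R_total = 25/0.2326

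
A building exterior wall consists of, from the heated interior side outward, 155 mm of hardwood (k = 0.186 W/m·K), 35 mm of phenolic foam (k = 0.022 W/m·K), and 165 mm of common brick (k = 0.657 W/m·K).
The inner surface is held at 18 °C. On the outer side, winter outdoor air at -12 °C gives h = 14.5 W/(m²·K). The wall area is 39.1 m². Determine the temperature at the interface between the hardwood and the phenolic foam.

T ≈ 8.89 °C

Thermal resistances in series:
R_hardwood = L/(kA) = 0.155/(0.186×39.1) = 0.02131 K/W
R_phenolic foam = L/(kA) = 0.035/(0.022×39.1) = 0.04069 K/W
R_common brick = L/(kA) = 0.165/(0.657×39.1) = 0.006423 K/W
R_outer film = 1/(h_o·A) = 1/(14.5×39.1) = 0.001764 K/W
R_total = 0.07019 K/W;  Q = ΔT/R_total = 30/0.07019 = 427.4 W
T_interface = T_inner − Q·ΣR(inner→interface) = 18 − 427×0.02131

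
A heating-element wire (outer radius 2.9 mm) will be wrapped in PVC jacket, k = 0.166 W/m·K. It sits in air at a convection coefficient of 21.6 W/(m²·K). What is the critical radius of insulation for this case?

r_cr ≈ 7.69 mm

For a cylinder r_cr = k/h = 0.166/21.6
r_cr = 7.69 mm; since the bare radius (2.9 mm) is below r_cr, adding a thin layer of insulation will *increase* heat loss.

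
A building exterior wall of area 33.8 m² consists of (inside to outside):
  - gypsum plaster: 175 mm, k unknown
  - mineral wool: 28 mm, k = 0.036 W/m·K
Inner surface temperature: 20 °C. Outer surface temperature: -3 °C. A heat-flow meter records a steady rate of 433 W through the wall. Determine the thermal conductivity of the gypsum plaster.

Series thermal resistances:
R_mineral wool = L/(kA) = 0.028/(0.036×33.8) = 0.02301 K/W
Sum of known resistances R_other = 0.02301 K/W
Total R = ΔT/Q = 23/433 = 0.05312 K/W
R_gypsum plaster = R_total − R_other = 0.03011 K/W
k = L/(R·A) = 0.175/(0.03011×33.8)

k ≈ 0.172 W/(m·K)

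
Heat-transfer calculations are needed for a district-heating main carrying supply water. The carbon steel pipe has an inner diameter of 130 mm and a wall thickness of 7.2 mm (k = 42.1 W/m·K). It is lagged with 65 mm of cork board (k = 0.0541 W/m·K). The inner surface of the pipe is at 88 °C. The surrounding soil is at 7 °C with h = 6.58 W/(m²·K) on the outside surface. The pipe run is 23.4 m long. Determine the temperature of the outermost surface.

T ≈ 13.9 °C

For a radial system each layer contributes R = ln(r_out/r_in)/(2πkL); films add R = 1/(hA).
R_carbon steel pipe wall = ln(72.2/65)/(2π×42.1×23.4) = 1.697×10^-5 K/W
R_cork board = ln(137.2/72.2)/(2π×0.0541×23.4) = 0.08071 K/W
R_outer film = 1/(h_o·2πr_oL) = 1/(6.58×2π×0.1372×23.4) = 0.007534 K/W
R_total = 0.08826 K/W
Q = ΔT/R_total = 81/0.08826
Q = 918 W
T_interface = T_inner − Q·ΣR(inner→interface) = 88 − 918×0.08073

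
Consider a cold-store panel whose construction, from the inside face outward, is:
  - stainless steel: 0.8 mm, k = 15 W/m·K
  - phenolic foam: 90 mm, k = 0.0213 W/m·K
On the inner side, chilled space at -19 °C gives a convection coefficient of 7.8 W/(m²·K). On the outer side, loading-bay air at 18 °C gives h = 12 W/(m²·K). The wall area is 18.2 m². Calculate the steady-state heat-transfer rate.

Treating each layer as a thermal resistance in series:
R_inner film = 1/(h_i·A) = 1/(7.8×18.2) = 0.007044 K/W
R_stainless steel = L/(kA) = 0.0008/(15×18.2) = 2.93×10^-6 K/W
R_phenolic foam = L/(kA) = 0.09/(0.0213×18.2) = 0.2322 K/W
R_outer film = 1/(h_o·A) = 1/(12×18.2) = 0.004579 K/W
R_total = 0.2438 K/W
Q = ΔT / R_total = 37 / 0.2438

Q ≈ 152 W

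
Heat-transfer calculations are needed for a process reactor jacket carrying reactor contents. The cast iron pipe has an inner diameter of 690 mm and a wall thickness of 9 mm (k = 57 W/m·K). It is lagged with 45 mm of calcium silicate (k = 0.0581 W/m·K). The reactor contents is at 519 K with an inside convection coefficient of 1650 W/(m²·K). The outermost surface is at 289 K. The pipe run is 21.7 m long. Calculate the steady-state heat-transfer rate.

Cylindrical conduction, so R = ln(r₂/r₁)/(2πkL) per layer, in series:
R_inner film = 1/(h_i·2πr₁L) = 1/(1650×2π×0.345×21.7) = 1.288×10^-5 K/W
R_cast iron pipe wall = ln(354/345)/(2π×57×21.7) = 3.314×10^-6 K/W
R_calcium silicate = ln(399/354)/(2π×0.0581×21.7) = 0.01511 K/W
R_total = 0.01512 K/W
Q = ΔT/R_total = 230/0.01512

Q ≈ 15200 W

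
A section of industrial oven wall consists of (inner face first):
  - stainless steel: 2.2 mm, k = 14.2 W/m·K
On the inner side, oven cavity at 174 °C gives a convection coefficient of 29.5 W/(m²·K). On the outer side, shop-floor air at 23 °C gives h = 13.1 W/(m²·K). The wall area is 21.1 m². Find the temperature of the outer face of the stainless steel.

T ≈ 127 °C

Series thermal resistances:
R_inner film = 1/(h_i·A) = 1/(29.5×21.1) = 0.001607 K/W
R_stainless steel = L/(kA) = 0.0022/(14.2×21.1) = 7.343×10^-6 K/W
R_outer film = 1/(h_o·A) = 1/(13.1×21.1) = 0.003618 K/W
R_total = 0.005232 K/W;  Q = ΔT/R_total = 151/0.005232 = 28860 W
T_interface = T_inner − Q·ΣR(inner→interface) = 174 − 28900×0.001614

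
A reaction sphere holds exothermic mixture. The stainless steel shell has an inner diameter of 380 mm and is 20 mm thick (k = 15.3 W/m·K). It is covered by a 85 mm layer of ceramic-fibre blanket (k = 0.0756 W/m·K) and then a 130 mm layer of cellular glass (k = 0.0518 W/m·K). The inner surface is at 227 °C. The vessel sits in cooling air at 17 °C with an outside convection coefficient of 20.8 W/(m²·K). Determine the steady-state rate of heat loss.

Q ≈ 68.6 W

Spherical conduction: R = (1/r_in − 1/r_out)/(4πk) per layer; series-sum.
R_stainless steel shell = (1/0.19 − 1/0.21)/(4π×15.3) = 0.002607 K/W
R_ceramic-fibre blanket = (1/0.21 − 1/0.295)/(4π×0.0756) = 1.444 K/W
R_cellular glass = (1/0.295 − 1/0.425)/(4π×0.0518) = 1.593 K/W
R_outer film = 1/(h·4πr_o²) = 1/(20.8×4π×0.425²) = 0.02118 K/W
R_total = 3.061 K/W
Q = ΔT/R_total = 210/3.061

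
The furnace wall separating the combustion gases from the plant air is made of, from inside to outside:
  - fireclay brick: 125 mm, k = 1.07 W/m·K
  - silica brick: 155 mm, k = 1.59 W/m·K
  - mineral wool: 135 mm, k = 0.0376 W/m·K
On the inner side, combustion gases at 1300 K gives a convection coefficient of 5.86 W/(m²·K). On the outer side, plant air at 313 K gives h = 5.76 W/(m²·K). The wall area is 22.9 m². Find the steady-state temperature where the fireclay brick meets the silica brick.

Model the wall as resistances in series:
R_inner film = 1/(h_i·A) = 1/(5.86×22.9) = 0.007452 K/W
R_fireclay brick = L/(kA) = 0.125/(1.07×22.9) = 0.005101 K/W
R_silica brick = L/(kA) = 0.155/(1.59×22.9) = 0.004257 K/W
R_mineral wool = L/(kA) = 0.135/(0.0376×22.9) = 0.1568 K/W
R_outer film = 1/(h_o·A) = 1/(5.76×22.9) = 0.007581 K/W
R_total = 0.1812 K/W;  Q = ΔT/R_total = 987/0.1812 = 5448 W
T_interface = T_inner − Q·ΣR(inner→interface) = 1300 − 5450×0.01255

T ≈ 1230 K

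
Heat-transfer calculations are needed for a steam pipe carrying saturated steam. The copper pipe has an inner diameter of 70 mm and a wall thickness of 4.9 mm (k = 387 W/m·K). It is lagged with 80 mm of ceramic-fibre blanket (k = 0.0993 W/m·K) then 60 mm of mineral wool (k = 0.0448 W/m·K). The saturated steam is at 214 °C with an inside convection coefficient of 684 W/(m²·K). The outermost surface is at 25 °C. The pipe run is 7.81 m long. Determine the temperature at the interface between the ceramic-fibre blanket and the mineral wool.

For a radial system each layer contributes R = ln(r_out/r_in)/(2πkL); films add R = 1/(hA).
R_inner film = 1/(h_i·2πr₁L) = 1/(684×2π×0.035×7.81) = 8.512×10^-4 K/W
R_copper pipe wall = ln(39.9/35)/(2π×387×7.81) = 6.9×10^-6 K/W
R_ceramic-fibre blanket = ln(119.9/39.9)/(2π×0.0993×7.81) = 0.2258 K/W
R_mineral wool = ln(179.9/119.9)/(2π×0.0448×7.81) = 0.1846 K/W
R_total = 0.4112 K/W
Q = ΔT/R_total = 189/0.4112
Q = 460 W
T_interface = T_inner − Q·ΣR(inner→interface) = 214 − 460×0.2267

T ≈ 110 °C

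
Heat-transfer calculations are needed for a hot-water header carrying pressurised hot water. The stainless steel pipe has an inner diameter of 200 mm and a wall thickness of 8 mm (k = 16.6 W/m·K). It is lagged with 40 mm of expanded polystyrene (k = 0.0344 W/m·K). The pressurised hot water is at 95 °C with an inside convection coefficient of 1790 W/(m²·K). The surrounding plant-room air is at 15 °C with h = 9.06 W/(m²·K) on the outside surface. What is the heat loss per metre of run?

Cylindrical conduction, so R = ln(r₂/r₁)/(2πkL) per layer, in series:
R_inner film = 1/(h_i·2πr₁L) = 1/(1790×2π×0.1×1) = 8.891×10^-4 K/W
R_stainless steel pipe wall = ln(108/100)/(2π×16.6×1) = 7.379×10^-4 K/W
R_expanded polystyrene = ln(148/108)/(2π×0.0344×1) = 1.458 K/W
R_outer film = 1/(h_o·2πr_oL) = 1/(9.06×2π×0.148×1) = 0.1187 K/W
R_total = 1.578 K/W
Q = ΔT/R_total = 80/1.578

q′ ≈ 50.7 W/m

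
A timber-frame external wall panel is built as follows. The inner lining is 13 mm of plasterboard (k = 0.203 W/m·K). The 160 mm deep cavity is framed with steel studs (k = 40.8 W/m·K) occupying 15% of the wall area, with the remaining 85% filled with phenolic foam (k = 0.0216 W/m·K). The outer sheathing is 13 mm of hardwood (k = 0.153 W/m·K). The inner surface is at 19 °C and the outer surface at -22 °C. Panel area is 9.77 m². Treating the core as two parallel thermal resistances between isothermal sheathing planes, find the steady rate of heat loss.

Sheathing layers in series; stud and cavity paths in parallel between them.
R_inner = 0.013/(0.203×9.77) = 0.006555 K/W
R_stud  = 0.16/(40.8×0.15×9.77) = 0.002676 K/W
R_cav   = 0.16/(0.0216×0.85×9.77) = 0.892 K/W
1/R_core = 1/R_stud + 1/R_cav → R_core = 0.002668 K/W
R_outer = 0.013/(0.153×9.77) = 0.008697 K/W
R_total = 0.01792 K/W
Q = ΔT/R_total = 41/0.01792

Q ≈ 2290 W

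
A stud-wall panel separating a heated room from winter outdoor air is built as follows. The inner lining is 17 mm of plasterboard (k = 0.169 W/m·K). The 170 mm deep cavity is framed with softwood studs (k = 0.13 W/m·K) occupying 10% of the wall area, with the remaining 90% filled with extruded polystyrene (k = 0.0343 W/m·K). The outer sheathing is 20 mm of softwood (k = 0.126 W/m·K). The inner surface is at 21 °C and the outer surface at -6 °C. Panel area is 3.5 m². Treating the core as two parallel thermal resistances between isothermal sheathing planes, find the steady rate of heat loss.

Q ≈ 22.9 W

Sheathing layers in series; stud and cavity paths in parallel between them.
R_inner = 0.017/(0.169×3.5) = 0.02874 K/W
R_stud  = 0.17/(0.13×0.1×3.5) = 3.736 K/W
R_cav   = 0.17/(0.0343×0.9×3.5) = 1.573 K/W
1/R_core = 1/R_stud + 1/R_cav → R_core = 1.107 K/W
R_outer = 0.02/(0.126×3.5) = 0.04535 K/W
R_total = 1.181 K/W
Q = ΔT/R_total = 27/1.181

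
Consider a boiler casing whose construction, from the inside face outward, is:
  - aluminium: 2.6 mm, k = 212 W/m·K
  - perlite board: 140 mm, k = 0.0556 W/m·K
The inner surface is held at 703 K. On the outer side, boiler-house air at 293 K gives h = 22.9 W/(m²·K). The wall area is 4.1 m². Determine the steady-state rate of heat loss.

Q ≈ 656 W

Series thermal resistances:
R_aluminium = L/(kA) = 0.0026/(212×4.1) = 2.991×10^-6 K/W
R_perlite board = L/(kA) = 0.14/(0.0556×4.1) = 0.6141 K/W
R_outer film = 1/(h_o·A) = 1/(22.9×4.1) = 0.01065 K/W
R_total = 0.6248 K/W
Q = ΔT / R_total = 410 / 0.6248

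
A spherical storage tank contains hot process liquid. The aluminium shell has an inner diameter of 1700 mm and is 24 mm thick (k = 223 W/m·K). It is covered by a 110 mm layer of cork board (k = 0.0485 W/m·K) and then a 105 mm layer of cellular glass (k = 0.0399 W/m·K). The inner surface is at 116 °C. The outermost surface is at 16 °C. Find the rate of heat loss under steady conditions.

Q ≈ 247 W

Radial (spherical) resistances in series:
R_aluminium shell = (1/0.85 − 1/0.874)/(4π×223) = 1.153×10^-5 K/W
R_cork board = (1/0.874 − 1/0.984)/(4π×0.0485) = 0.2099 K/W
R_cellular glass = (1/0.984 − 1/1.089)/(4π×0.0399) = 0.1954 K/W
R_total = 0.4053 K/W
Q = ΔT/R_total = 100/0.4053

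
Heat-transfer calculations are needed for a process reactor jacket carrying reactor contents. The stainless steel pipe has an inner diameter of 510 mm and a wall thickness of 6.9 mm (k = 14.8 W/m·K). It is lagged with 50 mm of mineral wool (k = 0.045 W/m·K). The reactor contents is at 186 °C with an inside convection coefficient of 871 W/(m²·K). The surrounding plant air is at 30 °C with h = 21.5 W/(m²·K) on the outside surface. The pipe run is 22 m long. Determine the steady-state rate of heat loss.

Treating each annulus and film as a series resistance:
R_inner film = 1/(h_i·2πr₁L) = 1/(871×2π×0.255×22) = 3.257×10^-5 K/W
R_stainless steel pipe wall = ln(261.9/255)/(2π×14.8×22) = 1.305×10^-5 K/W
R_mineral wool = ln(311.9/261.9)/(2π×0.045×22) = 0.02809 K/W
R_outer film = 1/(h_o·2πr_oL) = 1/(21.5×2π×0.3119×22) = 0.001079 K/W
R_total = 0.02921 K/W
Q = ΔT/R_total = 156/0.02921

Q ≈ 5340 W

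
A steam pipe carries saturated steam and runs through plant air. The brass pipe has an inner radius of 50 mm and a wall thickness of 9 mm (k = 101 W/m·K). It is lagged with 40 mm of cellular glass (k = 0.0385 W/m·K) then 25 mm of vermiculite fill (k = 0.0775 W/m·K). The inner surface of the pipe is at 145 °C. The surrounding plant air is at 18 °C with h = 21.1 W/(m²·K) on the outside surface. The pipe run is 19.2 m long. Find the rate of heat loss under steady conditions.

For a radial system each layer contributes R = ln(r_out/r_in)/(2πkL); films add R = 1/(hA).
R_brass pipe wall = ln(59/50)/(2π×101×19.2) = 1.358×10^-5 K/W
R_cellular glass = ln(99/59)/(2π×0.0385×19.2) = 0.1114 K/W
R_vermiculite fill = ln(124/99)/(2π×0.0775×19.2) = 0.02408 K/W
R_outer film = 1/(h_o·2πr_oL) = 1/(21.1×2π×0.124×19.2) = 0.003168 K/W
R_total = 0.1387 K/W
Q = ΔT/R_total = 127/0.1387

Q ≈ 916 W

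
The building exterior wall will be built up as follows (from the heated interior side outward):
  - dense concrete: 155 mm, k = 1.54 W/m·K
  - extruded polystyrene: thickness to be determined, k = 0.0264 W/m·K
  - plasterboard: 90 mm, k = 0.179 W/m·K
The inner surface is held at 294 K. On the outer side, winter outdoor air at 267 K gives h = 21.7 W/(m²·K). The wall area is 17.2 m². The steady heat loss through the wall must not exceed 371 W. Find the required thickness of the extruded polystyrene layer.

L ≈ 15.9 mm

Thermal resistances in series:
R_dense concrete = L/(kA) = 0.155/(1.54×17.2) = 0.005852 K/W
R_plasterboard = L/(kA) = 0.09/(0.179×17.2) = 0.02923 K/W
R_outer film = 1/(h_o·A) = 1/(21.7×17.2) = 0.002679 K/W
Sum of the known resistances R_other = 0.03776 K/W
Required total resistance R_tot = ΔT/Q_allow = 27/371 = 0.07278 K/W
R_extruded polystyrene = R_tot − R_other = 0.03501 K/W
L = R·k·A = 0.03501×0.0264×17.2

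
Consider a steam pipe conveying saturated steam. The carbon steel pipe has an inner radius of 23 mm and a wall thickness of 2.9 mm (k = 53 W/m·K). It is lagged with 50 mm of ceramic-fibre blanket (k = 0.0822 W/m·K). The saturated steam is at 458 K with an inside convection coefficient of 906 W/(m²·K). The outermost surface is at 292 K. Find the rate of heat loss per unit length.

q′ ≈ 79.4 W/m

Treating each annulus and film as a series resistance:
R_inner film = 1/(h_i·2πr₁L) = 1/(906×2π×0.023×1) = 0.007638 K/W
R_carbon steel pipe wall = ln(25.9/23)/(2π×53×1) = 3.566×10^-4 K/W
R_ceramic-fibre blanket = ln(75.9/25.9)/(2π×0.0822×1) = 2.082 K/W
R_total = 2.09 K/W
Q = ΔT/R_total = 166/2.09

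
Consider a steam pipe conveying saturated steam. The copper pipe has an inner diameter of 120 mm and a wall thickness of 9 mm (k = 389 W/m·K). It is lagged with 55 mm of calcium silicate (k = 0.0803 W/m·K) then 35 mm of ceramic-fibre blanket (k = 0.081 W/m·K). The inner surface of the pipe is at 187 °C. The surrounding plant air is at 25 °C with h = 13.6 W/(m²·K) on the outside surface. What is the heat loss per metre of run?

q′ ≈ 94 W/m

Treating each annulus and film as a series resistance:
R_copper pipe wall = ln(69/60)/(2π×389×1) = 5.718×10^-5 K/W
R_calcium silicate = ln(124/69)/(2π×0.0803×1) = 1.162 K/W
R_ceramic-fibre blanket = ln(159/124)/(2π×0.081×1) = 0.4885 K/W
R_outer film = 1/(h_o·2πr_oL) = 1/(13.6×2π×0.159×1) = 0.0736 K/W
R_total = 1.724 K/W
Q = ΔT/R_total = 162/1.724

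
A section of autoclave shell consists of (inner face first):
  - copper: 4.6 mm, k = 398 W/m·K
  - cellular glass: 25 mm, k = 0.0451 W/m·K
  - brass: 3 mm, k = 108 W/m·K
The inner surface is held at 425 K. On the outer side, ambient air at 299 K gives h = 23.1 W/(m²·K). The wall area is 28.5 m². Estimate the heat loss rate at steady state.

Q ≈ 6010 W

Series thermal resistances:
R_copper = L/(kA) = 0.0046/(398×28.5) = 4.055×10^-7 K/W
R_cellular glass = L/(kA) = 0.025/(0.0451×28.5) = 0.01945 K/W
R_brass = L/(kA) = 0.003/(108×28.5) = 9.747×10^-7 K/W
R_outer film = 1/(h_o·A) = 1/(23.1×28.5) = 0.001519 K/W
R_total = 0.02097 K/W
Q = ΔT / R_total = 126 / 0.02097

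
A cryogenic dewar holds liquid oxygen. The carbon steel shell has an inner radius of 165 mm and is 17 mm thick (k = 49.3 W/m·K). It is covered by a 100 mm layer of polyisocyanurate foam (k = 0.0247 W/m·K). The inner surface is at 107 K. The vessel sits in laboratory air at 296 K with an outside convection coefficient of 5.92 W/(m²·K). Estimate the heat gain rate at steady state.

Q ≈ 29.3 W

Each spherical layer contributes R = (1/r_i − 1/r_o)/(4πk):
R_carbon steel shell = (1/0.165 − 1/0.182)/(4π×49.3) = 9.138×10^-4 K/W
R_polyisocyanurate foam = (1/0.182 − 1/0.282)/(4π×0.0247) = 6.277 K/W
R_outer film = 1/(h·4πr_o²) = 1/(5.92×4π×0.282²) = 0.169 K/W
R_total = 6.447 K/W
Q = ΔT/R_total = 189/6.447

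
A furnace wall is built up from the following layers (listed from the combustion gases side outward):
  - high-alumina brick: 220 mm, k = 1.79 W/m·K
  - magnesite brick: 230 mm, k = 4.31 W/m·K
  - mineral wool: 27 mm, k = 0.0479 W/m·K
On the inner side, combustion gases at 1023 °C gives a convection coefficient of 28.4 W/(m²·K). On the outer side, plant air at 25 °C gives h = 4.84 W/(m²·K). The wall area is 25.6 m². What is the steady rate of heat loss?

Q ≈ 26000 W

Series thermal resistances:
R_inner film = 1/(h_i·A) = 1/(28.4×25.6) = 0.001375 K/W
R_high-alumina brick = L/(kA) = 0.22/(1.79×25.6) = 0.004801 K/W
R_magnesite brick = L/(kA) = 0.23/(4.31×25.6) = 0.002085 K/W
R_mineral wool = L/(kA) = 0.027/(0.0479×25.6) = 0.02202 K/W
R_outer film = 1/(h_o·A) = 1/(4.84×25.6) = 0.008071 K/W
R_total = 0.03835 K/W
Q = ΔT / R_total = 998 / 0.03835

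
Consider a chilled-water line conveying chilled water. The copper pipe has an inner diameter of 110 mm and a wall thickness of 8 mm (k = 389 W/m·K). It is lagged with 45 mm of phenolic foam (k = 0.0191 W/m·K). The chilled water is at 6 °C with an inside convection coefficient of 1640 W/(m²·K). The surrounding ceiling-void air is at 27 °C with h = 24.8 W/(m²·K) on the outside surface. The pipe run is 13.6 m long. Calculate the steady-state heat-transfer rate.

Q ≈ 62.7 W

Cylindrical conduction, so R = ln(r₂/r₁)/(2πkL) per layer, in series:
R_inner film = 1/(h_i·2πr₁L) = 1/(1640×2π×0.055×13.6) = 1.297×10^-4 K/W
R_copper pipe wall = ln(63/55)/(2π×389×13.6) = 4.085×10^-6 K/W
R_phenolic foam = ln(108/63)/(2π×0.0191×13.6) = 0.3302 K/W
R_outer film = 1/(h_o·2πr_oL) = 1/(24.8×2π×0.108×13.6) = 0.004369 K/W
R_total = 0.3347 K/W
Q = ΔT/R_total = 21/0.3347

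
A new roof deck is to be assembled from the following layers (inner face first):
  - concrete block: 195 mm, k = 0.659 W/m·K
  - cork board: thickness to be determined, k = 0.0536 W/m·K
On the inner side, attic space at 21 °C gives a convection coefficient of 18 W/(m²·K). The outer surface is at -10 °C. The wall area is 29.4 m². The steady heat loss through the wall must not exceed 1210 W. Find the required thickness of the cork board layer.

L ≈ 21.5 mm

Using the resistance-network approach (series):
R_inner film = 1/(h_i·A) = 1/(18×29.4) = 0.00189 K/W
R_concrete block = L/(kA) = 0.195/(0.659×29.4) = 0.01006 K/W
Sum of the known resistances R_other = 0.01195 K/W
Required total resistance R_tot = ΔT/Q_allow = 31/1210 = 0.02562 K/W
R_cork board = R_tot − R_other = 0.01367 K/W
L = R·k·A = 0.01367×0.0536×29.4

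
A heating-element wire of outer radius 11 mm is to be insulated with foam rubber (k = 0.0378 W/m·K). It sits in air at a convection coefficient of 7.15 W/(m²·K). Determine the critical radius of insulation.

r_cr ≈ 5.29 mm

For a cylinder r_cr = k/h = 0.0378/7.15
r_cr = 5.29 mm; since the bare radius (11 mm) is above r_cr, any added insulation will reduce heat loss.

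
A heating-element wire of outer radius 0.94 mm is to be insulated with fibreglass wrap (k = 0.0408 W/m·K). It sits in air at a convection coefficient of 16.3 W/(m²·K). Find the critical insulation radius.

r_cr ≈ 2.5 mm

For a cylinder r_cr = k/h = 0.0408/16.3
r_cr = 2.5 mm; since the bare radius (0.94 mm) is below r_cr, adding a thin layer of insulation will *increase* heat loss.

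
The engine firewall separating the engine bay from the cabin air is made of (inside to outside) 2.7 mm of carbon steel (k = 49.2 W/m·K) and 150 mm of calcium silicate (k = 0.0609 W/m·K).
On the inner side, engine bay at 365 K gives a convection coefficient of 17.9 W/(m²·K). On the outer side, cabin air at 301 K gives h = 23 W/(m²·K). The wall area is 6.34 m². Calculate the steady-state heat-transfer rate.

Thermal resistances in series:
R_inner film = 1/(h_i·A) = 1/(17.9×6.34) = 0.008812 K/W
R_carbon steel = L/(kA) = 0.0027/(49.2×6.34) = 8.656×10^-6 K/W
R_calcium silicate = L/(kA) = 0.15/(0.0609×6.34) = 0.3885 K/W
R_outer film = 1/(h_o·A) = 1/(23×6.34) = 0.006858 K/W
R_total = 0.4042 K/W
Q = ΔT / R_total = 64 / 0.4042

Q ≈ 158 W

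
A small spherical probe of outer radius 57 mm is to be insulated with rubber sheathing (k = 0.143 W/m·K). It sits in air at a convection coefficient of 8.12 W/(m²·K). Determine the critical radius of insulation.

r_cr ≈ 35.2 mm

For a sphere r_cr = 2k/h = 2×0.143/8.12
r_cr = 35.2 mm; since the bare radius (57 mm) is above r_cr, any added insulation will reduce heat loss.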